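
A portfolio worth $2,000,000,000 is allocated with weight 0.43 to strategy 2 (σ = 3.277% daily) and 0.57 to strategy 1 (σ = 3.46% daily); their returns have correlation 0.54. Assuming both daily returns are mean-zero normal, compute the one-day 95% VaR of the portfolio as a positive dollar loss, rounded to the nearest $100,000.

σ_p² = 0.43²·3.277² + 0.57²·3.46² + 2·0.54·0.43·0.57·3.277·3.46 = 8.8765 (%²).
σ_p = √8.8765 = 2.979%.
At 95%, z = 1.645.
VaR = 1.645 × 2.979% = 4.900%; on $2,000,000,000 that is $98,000,000.

$98,000,000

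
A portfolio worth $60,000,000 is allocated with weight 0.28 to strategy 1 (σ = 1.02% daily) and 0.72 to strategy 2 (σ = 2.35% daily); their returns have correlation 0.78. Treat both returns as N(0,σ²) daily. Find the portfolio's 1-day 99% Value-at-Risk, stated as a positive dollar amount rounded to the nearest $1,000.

$2,684,000

σ_p² = 0.28²·1.02² + 0.72²·2.35² + 2·0.78·0.28·0.72·1.02·2.35 = 3.6983 (%²).
σ_p = √3.6983 = 1.923%.
At 99%, z = 2.326.
VaR = 2.326 × 1.923% = 4.473%; on $60,000,000 that is $2,683,800.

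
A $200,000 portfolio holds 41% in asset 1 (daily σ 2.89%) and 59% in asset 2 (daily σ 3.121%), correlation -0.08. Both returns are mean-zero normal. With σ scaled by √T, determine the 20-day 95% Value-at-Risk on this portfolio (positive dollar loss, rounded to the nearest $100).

$31,000

σ_p = √(0.41²·2.89² + 0.59²·3.121² + 2·-0.08·0.41·0.59·2.89·3.121) = 2.108%.
σ_{20d} = 2.108% × √20 = 9.427%.
z(95%) = 1.645.
VaR = 1.645 × 9.427% = 15.507%; on $200,000 that is $31,014.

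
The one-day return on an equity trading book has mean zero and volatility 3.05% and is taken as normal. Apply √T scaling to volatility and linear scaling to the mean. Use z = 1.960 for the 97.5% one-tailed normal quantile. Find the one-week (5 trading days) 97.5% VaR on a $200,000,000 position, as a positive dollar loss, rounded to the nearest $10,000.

σ_{5d} = 3.05% × √5 = 6.820%.
VaR = 1.960 × 6.820% = 13.367%.
On $200,000,000: 0.13367 × $200,000,000 = $26,734,000.

$26,730,000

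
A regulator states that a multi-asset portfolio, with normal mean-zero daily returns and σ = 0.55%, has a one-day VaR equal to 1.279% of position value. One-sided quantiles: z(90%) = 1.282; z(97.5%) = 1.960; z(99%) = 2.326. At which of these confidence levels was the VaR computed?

99%

Implied z = VaR/σ = 1.279 / 0.55 = 2.325.
This matches z(99%) = 2.326.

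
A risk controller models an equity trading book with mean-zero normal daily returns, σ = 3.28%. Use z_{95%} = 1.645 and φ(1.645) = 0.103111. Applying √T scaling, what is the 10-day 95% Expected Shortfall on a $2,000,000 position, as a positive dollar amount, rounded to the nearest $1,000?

σ_{10d} = 3.28% × √10 = 10.372%.
ES multiplier = φ(z)/(1−α) = 0.103111/0.05 = 2.062.
ES = 10.372% × 2.062 = 21.387%; on $2,000,000: $427,740.

$428,000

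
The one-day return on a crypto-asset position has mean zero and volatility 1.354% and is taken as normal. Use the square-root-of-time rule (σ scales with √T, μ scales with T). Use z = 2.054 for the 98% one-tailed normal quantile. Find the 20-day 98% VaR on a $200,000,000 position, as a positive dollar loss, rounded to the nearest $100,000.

$24,900,000

σ_{20d} = 1.354% × √20 = 6.055%.
VaR = 2.054 × 6.055% = 12.437%.
On $200,000,000: 0.12437 × $200,000,000 = $24,874,000.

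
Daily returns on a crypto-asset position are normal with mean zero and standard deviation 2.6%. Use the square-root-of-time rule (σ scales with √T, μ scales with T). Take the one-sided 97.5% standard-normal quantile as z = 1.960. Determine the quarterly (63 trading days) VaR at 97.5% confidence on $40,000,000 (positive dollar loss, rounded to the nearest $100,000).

σ_{63d} = 2.6% × √63 = 20.637%.
VaR = 1.960 × 20.637% = 40.449%.
On $40,000,000: 0.40449 × $40,000,000 = $16,179,600.

$16,200,000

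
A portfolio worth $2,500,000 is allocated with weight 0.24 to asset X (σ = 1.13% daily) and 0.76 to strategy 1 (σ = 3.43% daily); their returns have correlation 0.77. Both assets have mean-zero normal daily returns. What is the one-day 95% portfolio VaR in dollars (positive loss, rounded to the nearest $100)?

σ_p² = 0.24²·1.13² + 0.76²·3.43² + 2·0.77·0.24·0.76·1.13·3.43 = 7.9577 (%²).
σ_p = √7.9577 = 2.821%.
At 95%, z = 1.645.
VaR = 1.645 × 2.821% = 4.641%; on $2,500,000 that is $116,025.

$116,000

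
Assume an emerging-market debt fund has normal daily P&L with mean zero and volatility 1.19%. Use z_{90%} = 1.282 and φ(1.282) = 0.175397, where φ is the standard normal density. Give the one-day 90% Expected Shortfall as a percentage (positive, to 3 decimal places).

2.087%

Tail multiplier: φ(z)/(1−α) = 0.175397 / 0.1 = 1.754.
ES = 1.19% × 1.754 = 2.087%.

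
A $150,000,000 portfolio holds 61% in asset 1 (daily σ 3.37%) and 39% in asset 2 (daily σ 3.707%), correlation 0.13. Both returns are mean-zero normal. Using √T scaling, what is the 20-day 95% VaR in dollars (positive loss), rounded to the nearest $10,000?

$29,380,000

σ_p = √(0.61²·3.37² + 0.39²·3.707² + 2·0.13·0.61·0.39·3.37·3.707) = 2.662%.
σ_{20d} = 2.662% × √20 = 11.905%.
z(95%) = 1.645.
VaR = 1.645 × 11.905% = 19.584%; on $150,000,000 that is $29,376,000.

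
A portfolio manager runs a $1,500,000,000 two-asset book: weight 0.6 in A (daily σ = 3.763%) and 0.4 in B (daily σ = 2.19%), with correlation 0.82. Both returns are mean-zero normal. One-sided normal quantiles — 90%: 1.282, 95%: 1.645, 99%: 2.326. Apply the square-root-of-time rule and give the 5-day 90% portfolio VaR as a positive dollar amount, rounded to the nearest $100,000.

$129,800,000

σ_p = √(0.6²·3.763² + 0.4²·2.19² + 2·0.82·0.6·0.4·3.763·2.19) = 3.018%.
σ_{5d} = 3.018% × √5 = 6.748%.
VaR = 1.282 × 6.748% = 8.651%; on $1,500,000,000 that is $129,765,000.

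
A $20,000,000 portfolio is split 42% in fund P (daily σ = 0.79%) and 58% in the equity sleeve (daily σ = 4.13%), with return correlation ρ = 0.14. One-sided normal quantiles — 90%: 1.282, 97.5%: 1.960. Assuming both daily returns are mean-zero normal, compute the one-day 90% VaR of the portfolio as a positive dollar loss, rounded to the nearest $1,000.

$632,000

σ_p² = 0.42²·0.79² + 0.58²·4.13² + 2·0.14·0.42·0.58·0.79·4.13 = 6.0706 (%²).
σ_p = √6.0706 = 2.464%.
VaR = 1.282 × 2.464% = 3.159%; on $20,000,000 that is $631,800.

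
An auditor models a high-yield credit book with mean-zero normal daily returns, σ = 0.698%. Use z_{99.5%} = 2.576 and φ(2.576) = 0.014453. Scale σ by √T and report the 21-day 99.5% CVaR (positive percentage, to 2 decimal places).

σ_{21d} = 0.698% × √21 = 3.199%.
ES multiplier = φ(z)/(1−α) = 0.014453/0.005 = 2.891.
ES = 3.199% × 2.891 = 9.248%.

9.25%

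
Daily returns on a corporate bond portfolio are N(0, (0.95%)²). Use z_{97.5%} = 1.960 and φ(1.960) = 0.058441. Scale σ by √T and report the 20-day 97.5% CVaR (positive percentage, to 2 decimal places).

9.93%

σ_{20d} = 0.95% × √20 = 4.249%.
ES multiplier = φ(z)/(1−α) = 0.058441/0.025 = 2.338.
ES = 4.249% × 2.338 = 9.934%.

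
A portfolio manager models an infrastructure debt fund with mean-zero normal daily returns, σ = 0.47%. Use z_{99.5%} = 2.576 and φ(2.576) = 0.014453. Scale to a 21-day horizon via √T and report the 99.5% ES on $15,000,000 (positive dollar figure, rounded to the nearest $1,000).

σ_{21d} = 0.47% × √21 = 2.154%.
ES multiplier = φ(z)/(1−α) = 0.014453/0.005 = 2.891.
ES = 2.154% × 2.891 = 6.227%; on $15,000,000: $934,050.

$934,000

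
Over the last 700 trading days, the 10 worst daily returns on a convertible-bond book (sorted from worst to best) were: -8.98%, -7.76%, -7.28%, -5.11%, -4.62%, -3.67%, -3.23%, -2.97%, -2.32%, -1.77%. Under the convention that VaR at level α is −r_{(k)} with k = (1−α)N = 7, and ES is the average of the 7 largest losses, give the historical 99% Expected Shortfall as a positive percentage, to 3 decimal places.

5.807%

The 7 worst returns sum to -40.65%.
ES = −(-40.65%) / 7 = 5.8071…% ≈ 5.807%.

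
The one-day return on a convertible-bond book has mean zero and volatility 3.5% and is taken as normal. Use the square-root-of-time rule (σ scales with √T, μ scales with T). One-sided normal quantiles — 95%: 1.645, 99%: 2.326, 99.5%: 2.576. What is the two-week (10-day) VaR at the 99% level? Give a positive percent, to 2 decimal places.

σ_{10d} = 3.5% × √10 = 11.068%.
VaR = 2.326 × 11.068% = 25.744%.

25.74%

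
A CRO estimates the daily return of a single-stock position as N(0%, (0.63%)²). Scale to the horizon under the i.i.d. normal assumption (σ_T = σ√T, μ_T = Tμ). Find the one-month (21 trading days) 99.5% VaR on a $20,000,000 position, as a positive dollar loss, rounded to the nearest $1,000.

At 99.5%, z = 2.576.
σ_{21d} = 0.63% × √21 = 2.887%.
VaR = 2.576 × 2.887% = 7.437%.
On $20,000,000: 0.07437 × $20,000,000 = $1,487,400.

$1,487,000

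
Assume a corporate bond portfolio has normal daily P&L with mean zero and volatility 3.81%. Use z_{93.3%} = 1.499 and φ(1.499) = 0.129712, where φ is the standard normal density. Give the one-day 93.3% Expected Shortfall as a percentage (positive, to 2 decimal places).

7.38%

Tail multiplier: φ(z)/(1−α) = 0.129712 / 0.067 = 1.936.
ES = 3.81% × 1.936 = 7.376%.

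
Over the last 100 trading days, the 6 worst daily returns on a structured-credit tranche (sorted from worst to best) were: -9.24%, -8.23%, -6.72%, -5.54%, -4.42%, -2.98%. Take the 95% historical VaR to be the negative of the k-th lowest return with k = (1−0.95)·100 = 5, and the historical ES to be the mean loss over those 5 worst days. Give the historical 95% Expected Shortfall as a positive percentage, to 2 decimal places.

6.83%

The 5 worst returns sum to -34.15%.
ES = −(-34.15%) / 5 = 6.83%.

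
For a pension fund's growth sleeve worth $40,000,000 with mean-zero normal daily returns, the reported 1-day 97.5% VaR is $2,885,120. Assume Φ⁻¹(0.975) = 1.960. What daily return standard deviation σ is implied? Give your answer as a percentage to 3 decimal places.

VaR as a fraction: $2,885,120 / $40,000,000 = 7.213%.
σ = VaR / z = 7.213% / 1.960 = 3.680%.

3.680%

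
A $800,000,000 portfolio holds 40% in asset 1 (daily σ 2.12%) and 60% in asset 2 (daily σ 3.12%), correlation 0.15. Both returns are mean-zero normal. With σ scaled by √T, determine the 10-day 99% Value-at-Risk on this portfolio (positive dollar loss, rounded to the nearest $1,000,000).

$128,000,000

σ_p = √(0.4²·2.12² + 0.6²·3.12² + 2·0.15·0.4·0.6·2.12·3.12) = 2.168%.
σ_{10d} = 2.168% × √10 = 6.856%.
z(99%) = 2.326.
VaR = 2.326 × 6.856% = 15.947%; on $800,000,000 that is $127,576,000.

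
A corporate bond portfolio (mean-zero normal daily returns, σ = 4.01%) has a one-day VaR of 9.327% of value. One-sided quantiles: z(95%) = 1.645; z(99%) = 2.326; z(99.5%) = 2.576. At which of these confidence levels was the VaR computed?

99%

Implied z = VaR/σ = 9.327 / 4.01 = 2.326.
This matches z(99%) = 2.326.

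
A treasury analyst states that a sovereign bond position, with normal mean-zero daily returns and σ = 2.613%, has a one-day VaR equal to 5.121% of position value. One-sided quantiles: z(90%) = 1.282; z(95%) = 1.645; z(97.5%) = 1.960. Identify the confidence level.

97.5%

Implied z = VaR/σ = 5.121 / 2.613 = 1.960.
This matches z(97.5%) = 1.960.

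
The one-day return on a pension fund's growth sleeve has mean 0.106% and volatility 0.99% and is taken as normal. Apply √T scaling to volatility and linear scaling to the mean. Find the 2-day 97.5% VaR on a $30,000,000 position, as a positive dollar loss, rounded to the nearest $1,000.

$760,000

At 97.5%, z = 1.960.
σ_{2d} = 0.99% × √2 = 1.400%; μ_{2d} = 2 × 0.106% = 0.212%.
VaR = −(0.212%) + 1.960 × 1.400% = 2.532%.
On $30,000,000: 0.02532 × $30,000,000 = $759,600.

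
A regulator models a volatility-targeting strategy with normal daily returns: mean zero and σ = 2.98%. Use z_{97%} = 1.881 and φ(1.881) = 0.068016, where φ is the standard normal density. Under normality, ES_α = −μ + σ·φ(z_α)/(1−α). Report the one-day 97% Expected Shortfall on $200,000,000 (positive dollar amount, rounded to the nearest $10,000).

Tail multiplier: φ(z)/(1−α) = 0.068016 / 0.03 = 2.267.
ES = 2.98% × 2.267 = 6.756%.
On $200,000,000: 0.06756 × $200,000,000 = $13,512,000.

$13,510,000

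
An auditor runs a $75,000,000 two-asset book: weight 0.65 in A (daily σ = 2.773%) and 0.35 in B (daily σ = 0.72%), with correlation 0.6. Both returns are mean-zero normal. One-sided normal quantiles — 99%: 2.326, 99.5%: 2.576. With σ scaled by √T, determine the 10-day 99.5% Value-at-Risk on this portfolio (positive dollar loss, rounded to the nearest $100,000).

σ_p = √(0.65²·2.773² + 0.35²·0.72² + 2·0.6·0.65·0.35·2.773·0.72) = 1.964%.
σ_{10d} = 1.964% × √10 = 6.211%.
VaR = 2.576 × 6.211% = 16.000%; on $75,000,000 that is $12,000,000.

$12,000,000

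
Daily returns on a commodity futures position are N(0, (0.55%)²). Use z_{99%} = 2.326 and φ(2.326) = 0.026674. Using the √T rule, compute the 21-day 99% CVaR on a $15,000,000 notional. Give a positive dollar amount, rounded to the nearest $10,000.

σ_{21d} = 0.55% × √21 = 2.520%.
ES multiplier = φ(z)/(1−α) = 0.026674/0.01 = 2.667.
ES = 2.520% × 2.667 = 6.721%; on $15,000,000: $1,008,150.

$1,010,000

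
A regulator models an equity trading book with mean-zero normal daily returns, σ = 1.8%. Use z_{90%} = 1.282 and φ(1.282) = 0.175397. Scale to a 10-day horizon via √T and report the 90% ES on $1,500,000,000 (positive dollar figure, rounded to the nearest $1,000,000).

σ_{10d} = 1.8% × √10 = 5.692%.
ES multiplier = φ(z)/(1−α) = 0.175397/0.1 = 1.754.
ES = 5.692% × 1.754 = 9.984%; on $1,500,000,000: $149,760,000.

$150,000,000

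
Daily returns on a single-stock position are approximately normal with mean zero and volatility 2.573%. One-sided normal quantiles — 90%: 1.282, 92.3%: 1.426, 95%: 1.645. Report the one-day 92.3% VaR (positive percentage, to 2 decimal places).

VaR = z·σ = 1.426 × 2.573% = 3.669%.

3.67%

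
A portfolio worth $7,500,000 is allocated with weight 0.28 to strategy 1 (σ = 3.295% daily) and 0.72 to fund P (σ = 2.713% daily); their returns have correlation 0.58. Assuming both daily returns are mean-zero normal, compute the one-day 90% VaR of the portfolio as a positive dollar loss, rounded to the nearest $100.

$249,900

σ_p² = 0.28²·3.295² + 0.72²·2.713² + 2·0.58·0.28·0.72·3.295·2.713 = 6.7573 (%²).
σ_p = √6.7573 = 2.599%.
At 90%, z = 1.282.
VaR = 1.282 × 2.599% = 3.332%; on $7,500,000 that is $249,900.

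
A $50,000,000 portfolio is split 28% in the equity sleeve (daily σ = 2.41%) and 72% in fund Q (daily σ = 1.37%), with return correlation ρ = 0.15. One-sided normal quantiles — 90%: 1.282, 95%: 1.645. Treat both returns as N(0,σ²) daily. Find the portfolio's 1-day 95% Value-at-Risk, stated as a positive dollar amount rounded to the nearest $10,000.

σ_p² = 0.28²·2.41² + 0.72²·1.37² + 2·0.15·0.28·0.72·2.41·1.37 = 1.6280 (%²).
σ_p = √1.6280 = 1.276%.
VaR = 1.645 × 1.276% = 2.099%; on $50,000,000 that is $1,049,500.

$1,050,000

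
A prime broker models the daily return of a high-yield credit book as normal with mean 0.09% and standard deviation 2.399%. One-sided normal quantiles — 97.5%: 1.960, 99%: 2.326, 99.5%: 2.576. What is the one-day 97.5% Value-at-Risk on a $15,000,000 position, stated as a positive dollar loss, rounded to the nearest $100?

VaR = −μ + z·σ = −(0.09%) + 1.960 × 2.399% = 4.612%.
On $15,000,000: 0.04612 × $15,000,000 = $691,800.

$691,800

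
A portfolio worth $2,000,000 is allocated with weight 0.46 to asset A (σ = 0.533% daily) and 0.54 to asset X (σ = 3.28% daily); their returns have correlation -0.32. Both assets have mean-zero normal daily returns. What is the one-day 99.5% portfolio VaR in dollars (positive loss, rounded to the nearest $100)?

$88,000

σ_p² = 0.46²·0.533² + 0.54²·3.28² + 2·-0.32·0.46·0.54·0.533·3.28 = 2.9193 (%²).
σ_p = √2.9193 = 1.709%.
At 99.5%, z = 2.576.
VaR = 2.576 × 1.709% = 4.402%; on $2,000,000 that is $88,040.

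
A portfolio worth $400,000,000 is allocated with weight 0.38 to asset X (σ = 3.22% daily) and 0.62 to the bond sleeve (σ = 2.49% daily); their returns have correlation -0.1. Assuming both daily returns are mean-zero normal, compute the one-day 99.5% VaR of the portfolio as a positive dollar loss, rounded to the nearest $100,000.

$19,300,000

σ_p² = 0.38²·3.22² + 0.62²·2.49² + 2·-0.1·0.38·0.62·3.22·2.49 = 3.5027 (%²).
σ_p = √3.5027 = 1.872%.
At 99.5%, z = 2.576.
VaR = 2.576 × 1.872% = 4.822%; on $400,000,000 that is $19,288,000.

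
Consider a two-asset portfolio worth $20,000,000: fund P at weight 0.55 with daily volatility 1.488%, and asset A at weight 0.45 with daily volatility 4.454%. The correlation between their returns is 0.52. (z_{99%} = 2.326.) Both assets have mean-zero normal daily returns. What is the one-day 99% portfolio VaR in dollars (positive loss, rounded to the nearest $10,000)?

$1,180,000

σ_p² = 0.55²·1.488² + 0.45²·4.454² + 2·0.52·0.55·0.45·1.488·4.454 = 6.3929 (%²).
σ_p = √6.3929 = 2.528%.
VaR = 2.326 × 2.528% = 5.880%; on $20,000,000 that is $1,176,000.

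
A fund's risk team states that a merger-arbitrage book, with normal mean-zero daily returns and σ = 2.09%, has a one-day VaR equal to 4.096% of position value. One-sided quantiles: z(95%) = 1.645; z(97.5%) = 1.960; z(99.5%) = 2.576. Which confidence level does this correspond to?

Implied z = VaR/σ = 4.096 / 2.09 = 1.960.
This matches z(97.5%) = 1.960.

97.5%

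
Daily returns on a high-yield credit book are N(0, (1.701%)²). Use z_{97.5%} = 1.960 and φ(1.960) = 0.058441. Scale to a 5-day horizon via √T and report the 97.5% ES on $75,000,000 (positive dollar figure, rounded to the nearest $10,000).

σ_{5d} = 1.701% × √5 = 3.804%.
ES multiplier = φ(z)/(1−α) = 0.058441/0.025 = 2.338.
ES = 3.804% × 2.338 = 8.894%; on $75,000,000: $6,670,500.

$6,670,000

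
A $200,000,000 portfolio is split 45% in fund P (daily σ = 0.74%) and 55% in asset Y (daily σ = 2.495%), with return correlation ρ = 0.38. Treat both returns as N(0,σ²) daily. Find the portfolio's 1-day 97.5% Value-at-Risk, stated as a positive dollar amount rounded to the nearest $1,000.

$5,998,000

σ_p² = 0.45²·0.74² + 0.55²·2.495² + 2·0.38·0.45·0.55·0.74·2.495 = 2.3412 (%²).
σ_p = √2.3412 = 1.530%.
At 97.5%, z = 1.960.
VaR = 1.960 × 1.530% = 2.999%; on $200,000,000 that is $5,998,000.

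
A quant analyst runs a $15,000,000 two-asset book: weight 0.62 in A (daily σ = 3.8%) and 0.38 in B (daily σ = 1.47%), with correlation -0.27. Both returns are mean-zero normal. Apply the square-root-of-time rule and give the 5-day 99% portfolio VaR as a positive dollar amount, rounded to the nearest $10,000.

σ_p = √(0.62²·3.8² + 0.38²·1.47² + 2·-0.27·0.62·0.38·3.8·1.47) = 2.270%.
σ_{5d} = 2.270% × √5 = 5.076%.
z(99%) = 2.326.
VaR = 2.326 × 5.076% = 11.807%; on $15,000,000 that is $1,771,050.

$1,770,000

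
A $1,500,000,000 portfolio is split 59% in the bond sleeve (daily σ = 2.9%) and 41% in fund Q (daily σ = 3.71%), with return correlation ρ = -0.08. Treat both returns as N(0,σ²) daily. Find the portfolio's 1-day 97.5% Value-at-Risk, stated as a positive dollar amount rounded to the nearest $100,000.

σ_p² = 0.59²·2.9² + 0.41²·3.71² + 2·-0.08·0.59·0.41·2.9·3.71 = 4.8248 (%²).
σ_p = √4.8248 = 2.197%.
At 97.5%, z = 1.960.
VaR = 1.960 × 2.197% = 4.306%; on $1,500,000,000 that is $64,590,000.

$64,600,000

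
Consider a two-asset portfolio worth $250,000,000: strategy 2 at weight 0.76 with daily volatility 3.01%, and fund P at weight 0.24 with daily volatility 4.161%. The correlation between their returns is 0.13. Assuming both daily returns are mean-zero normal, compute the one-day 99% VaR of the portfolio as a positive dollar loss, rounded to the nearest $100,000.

$15,200,000

σ_p² = 0.76²·3.01² + 0.24²·4.161² + 2·0.13·0.76·0.24·3.01·4.161 = 6.8244 (%²).
σ_p = √6.8244 = 2.612%.
At 99%, z = 2.326.
VaR = 2.326 × 2.612% = 6.076%; on $250,000,000 that is $15,190,000.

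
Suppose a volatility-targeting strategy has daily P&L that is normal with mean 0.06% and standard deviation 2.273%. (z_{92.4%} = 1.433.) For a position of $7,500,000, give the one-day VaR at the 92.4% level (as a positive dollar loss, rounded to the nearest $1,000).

VaR = −μ + z·σ = −(0.06%) + 1.433 × 2.273% = 3.197%.
On $7,500,000: 0.03197 × $7,500,000 = $239,775.

$240,000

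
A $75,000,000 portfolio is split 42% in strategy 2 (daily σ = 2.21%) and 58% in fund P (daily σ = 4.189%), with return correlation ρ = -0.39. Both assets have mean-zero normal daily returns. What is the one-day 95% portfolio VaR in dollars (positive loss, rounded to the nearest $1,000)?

$2,760,000

σ_p² = 0.42²·2.21² + 0.58²·4.189² + 2·-0.39·0.42·0.58·2.21·4.189 = 5.0056 (%²).
σ_p = √5.0056 = 2.237%.
At 95%, z = 1.645.
VaR = 1.645 × 2.237% = 3.680%; on $75,000,000 that is $2,760,000.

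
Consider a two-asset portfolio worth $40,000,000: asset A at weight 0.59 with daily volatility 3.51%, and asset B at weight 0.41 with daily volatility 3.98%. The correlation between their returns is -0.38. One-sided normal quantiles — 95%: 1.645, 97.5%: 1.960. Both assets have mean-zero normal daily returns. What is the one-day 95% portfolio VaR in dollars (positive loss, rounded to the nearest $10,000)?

$1,380,000

σ_p² = 0.59²·3.51² + 0.41²·3.98² + 2·-0.38·0.59·0.41·3.51·3.98 = 4.3831 (%²).
σ_p = √4.3831 = 2.094%.
VaR = 1.645 × 2.094% = 3.445%; on $40,000,000 that is $1,378,000.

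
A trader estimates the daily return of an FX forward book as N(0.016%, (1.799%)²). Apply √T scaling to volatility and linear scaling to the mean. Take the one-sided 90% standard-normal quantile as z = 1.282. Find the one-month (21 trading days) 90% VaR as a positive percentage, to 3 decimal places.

σ_{21d} = 1.799% × √21 = 8.244%; μ_{21d} = 21 × 0.016% = 0.336%.
VaR = −(0.336%) + 1.282 × 8.244% = 10.233%.

10.233%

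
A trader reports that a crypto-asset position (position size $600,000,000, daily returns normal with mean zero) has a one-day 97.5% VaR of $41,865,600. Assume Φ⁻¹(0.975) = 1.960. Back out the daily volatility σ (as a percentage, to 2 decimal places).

3.56%

VaR as a fraction: $41,865,600 / $600,000,000 = 6.978%.
σ = VaR / z = 6.978% / 1.960 = 3.560%.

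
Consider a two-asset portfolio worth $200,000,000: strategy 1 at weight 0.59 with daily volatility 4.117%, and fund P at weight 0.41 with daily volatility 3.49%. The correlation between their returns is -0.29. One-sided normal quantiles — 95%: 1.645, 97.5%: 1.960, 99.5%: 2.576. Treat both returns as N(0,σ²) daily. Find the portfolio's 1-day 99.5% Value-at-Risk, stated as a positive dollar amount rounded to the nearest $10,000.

σ_p² = 0.59²·4.117² + 0.41²·3.49² + 2·-0.29·0.59·0.41·4.117·3.49 = 5.9318 (%²).
σ_p = √5.9318 = 2.436%.
VaR = 2.576 × 2.436% = 6.275%; on $200,000,000 that is $12,550,000.

$12,550,000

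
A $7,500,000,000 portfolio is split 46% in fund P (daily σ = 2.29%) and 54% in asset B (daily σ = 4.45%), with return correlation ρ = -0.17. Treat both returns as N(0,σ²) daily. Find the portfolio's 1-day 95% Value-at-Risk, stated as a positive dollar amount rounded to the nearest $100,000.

σ_p² = 0.46²·2.29² + 0.54²·4.45² + 2·-0.17·0.46·0.54·2.29·4.45 = 6.0234 (%²).
σ_p = √6.0234 = 2.454%.
At 95%, z = 1.645.
VaR = 1.645 × 2.454% = 4.037%; on $7,500,000,000 that is $302,775,000.

$302,800,000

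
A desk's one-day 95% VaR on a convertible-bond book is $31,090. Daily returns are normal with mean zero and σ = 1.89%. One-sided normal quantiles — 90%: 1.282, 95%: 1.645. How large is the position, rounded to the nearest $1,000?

VaR as a fraction of value: z·σ = 1.645 × 1.89% = 3.10905%.
Position = $31,090 / 0.0310905 = $999,984.

$1,000,000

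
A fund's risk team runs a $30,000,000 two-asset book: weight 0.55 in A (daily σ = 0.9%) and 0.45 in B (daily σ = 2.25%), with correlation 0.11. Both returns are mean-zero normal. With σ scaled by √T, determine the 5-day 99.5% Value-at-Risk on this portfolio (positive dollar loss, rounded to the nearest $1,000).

σ_p = √(0.55²·0.9² + 0.45²·2.25² + 2·0.11·0.55·0.45·0.9·2.25) = 1.175%.
σ_{5d} = 1.175% × √5 = 2.627%.
z(99.5%) = 2.576.
VaR = 2.576 × 2.627% = 6.767%; on $30,000,000 that is $2,030,100.

$2,030,000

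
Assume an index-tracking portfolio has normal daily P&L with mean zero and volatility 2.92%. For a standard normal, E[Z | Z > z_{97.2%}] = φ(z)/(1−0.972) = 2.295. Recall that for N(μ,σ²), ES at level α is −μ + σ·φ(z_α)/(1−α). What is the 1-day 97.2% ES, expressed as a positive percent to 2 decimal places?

6.70%

ES = 2.92% × 2.295 = 6.701%.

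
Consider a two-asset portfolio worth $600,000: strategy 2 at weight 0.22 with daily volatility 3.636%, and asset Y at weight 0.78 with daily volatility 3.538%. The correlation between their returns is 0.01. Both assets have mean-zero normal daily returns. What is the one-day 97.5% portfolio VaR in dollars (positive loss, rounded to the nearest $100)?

$33,900

σ_p² = 0.22²·3.636² + 0.78²·3.538² + 2·0.01·0.22·0.78·3.636·3.538 = 8.2996 (%²).
σ_p = √8.2996 = 2.881%.
At 97.5%, z = 1.960.
VaR = 1.960 × 2.881% = 5.647%; on $600,000 that is $33,882.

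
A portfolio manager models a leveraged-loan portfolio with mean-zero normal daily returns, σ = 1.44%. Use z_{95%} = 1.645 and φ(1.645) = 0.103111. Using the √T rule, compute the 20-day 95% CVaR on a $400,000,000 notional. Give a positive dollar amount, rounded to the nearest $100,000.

$53,100,000

σ_{20d} = 1.44% × √20 = 6.440%.
ES multiplier = φ(z)/(1−α) = 0.103111/0.05 = 2.062.
ES = 6.440% × 2.062 = 13.279%; on $400,000,000: $53,116,000.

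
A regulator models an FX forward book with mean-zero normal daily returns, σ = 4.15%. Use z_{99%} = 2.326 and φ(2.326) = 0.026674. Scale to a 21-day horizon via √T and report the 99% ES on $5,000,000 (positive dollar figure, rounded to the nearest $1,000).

σ_{21d} = 4.15% × √21 = 19.018%.
ES multiplier = φ(z)/(1−α) = 0.026674/0.01 = 2.667.
ES = 19.018% × 2.667 = 50.721%; on $5,000,000: $2,536,050.

$2,536,000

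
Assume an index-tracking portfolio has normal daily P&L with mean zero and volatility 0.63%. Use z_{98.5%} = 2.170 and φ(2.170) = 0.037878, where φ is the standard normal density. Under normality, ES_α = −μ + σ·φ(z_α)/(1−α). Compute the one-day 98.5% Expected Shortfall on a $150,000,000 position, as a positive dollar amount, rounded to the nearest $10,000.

Tail multiplier: φ(z)/(1−α) = 0.037878 / 0.015 = 2.525.
ES = 0.63% × 2.525 = 1.591%.
On $150,000,000: 0.01591 × $150,000,000 = $2,386,500.

$2,390,000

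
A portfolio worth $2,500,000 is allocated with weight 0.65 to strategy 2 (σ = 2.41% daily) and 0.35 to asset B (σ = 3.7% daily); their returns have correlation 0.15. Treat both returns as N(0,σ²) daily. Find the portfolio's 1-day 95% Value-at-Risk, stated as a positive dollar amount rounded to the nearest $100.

σ_p² = 0.65²·2.41² + 0.35²·3.7² + 2·0.15·0.65·0.35·2.41·3.7 = 4.7395 (%²).
σ_p = √4.7395 = 2.177%.
At 95%, z = 1.645.
VaR = 1.645 × 2.177% = 3.581%; on $2,500,000 that is $89,525.

$89,500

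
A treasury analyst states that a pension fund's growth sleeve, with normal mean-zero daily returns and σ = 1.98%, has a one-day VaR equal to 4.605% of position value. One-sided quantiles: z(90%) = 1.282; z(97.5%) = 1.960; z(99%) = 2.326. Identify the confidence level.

99%

Implied z = VaR/σ = 4.605 / 1.98 = 2.326.
This matches z(99%) = 2.326.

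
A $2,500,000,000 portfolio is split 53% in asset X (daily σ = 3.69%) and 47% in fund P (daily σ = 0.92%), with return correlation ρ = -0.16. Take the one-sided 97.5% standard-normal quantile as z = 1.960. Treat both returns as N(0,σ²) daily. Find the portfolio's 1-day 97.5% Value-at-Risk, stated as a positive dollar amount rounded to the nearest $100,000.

σ_p² = 0.53²·3.69² + 0.47²·0.92² + 2·-0.16·0.53·0.47·3.69·0.92 = 3.7411 (%²).
σ_p = √3.7411 = 1.934%.
VaR = 1.960 × 1.934% = 3.791%; on $2,500,000,000 that is $94,775,000.

$94,800,000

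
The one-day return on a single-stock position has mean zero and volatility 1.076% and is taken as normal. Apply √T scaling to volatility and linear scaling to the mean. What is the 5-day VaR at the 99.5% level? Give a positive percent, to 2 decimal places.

6.20%

At 99.5%, z = 2.576.
σ_{5d} = 1.076% × √5 = 2.406%.
VaR = 2.576 × 2.406% = 6.198%.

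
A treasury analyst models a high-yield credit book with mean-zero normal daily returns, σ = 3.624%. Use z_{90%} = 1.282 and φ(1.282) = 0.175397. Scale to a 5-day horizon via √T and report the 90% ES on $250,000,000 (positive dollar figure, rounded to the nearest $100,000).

σ_{5d} = 3.624% × √5 = 8.104%.
ES multiplier = φ(z)/(1−α) = 0.175397/0.1 = 1.754.
ES = 8.104% × 1.754 = 14.214%; on $250,000,000: $35,535,000.

$35,500,000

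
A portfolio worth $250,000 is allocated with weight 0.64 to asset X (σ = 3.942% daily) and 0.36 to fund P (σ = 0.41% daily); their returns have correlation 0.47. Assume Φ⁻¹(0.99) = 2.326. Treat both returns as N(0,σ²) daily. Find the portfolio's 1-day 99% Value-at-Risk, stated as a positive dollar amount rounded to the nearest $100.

σ_p² = 0.64²·3.942² + 0.36²·0.41² + 2·0.47·0.64·0.36·3.942·0.41 = 6.7367 (%²).
σ_p = √6.7367 = 2.596%.
VaR = 2.326 × 2.596% = 6.038%; on $250,000 that is $15,095.

$15,100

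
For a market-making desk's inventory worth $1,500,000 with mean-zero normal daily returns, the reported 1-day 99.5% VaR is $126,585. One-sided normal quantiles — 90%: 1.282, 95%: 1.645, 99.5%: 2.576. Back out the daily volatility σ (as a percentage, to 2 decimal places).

VaR as a fraction: $126,585 / $1,500,000 = 8.439%.
σ = VaR / z = 8.439% / 2.576 = 3.276%.

3.28%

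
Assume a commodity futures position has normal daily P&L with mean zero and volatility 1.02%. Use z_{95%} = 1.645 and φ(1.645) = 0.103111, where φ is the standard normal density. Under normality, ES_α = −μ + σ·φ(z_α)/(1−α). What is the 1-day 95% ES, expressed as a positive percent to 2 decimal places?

Tail multiplier: φ(z)/(1−α) = 0.103111 / 0.05 = 2.062.
ES = 1.02% × 2.062 = 2.103%.

2.10%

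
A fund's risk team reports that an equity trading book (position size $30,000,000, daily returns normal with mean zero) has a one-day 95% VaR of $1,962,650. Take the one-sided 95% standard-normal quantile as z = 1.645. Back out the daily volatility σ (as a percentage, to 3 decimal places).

VaR as a fraction: $1,962,650 / $30,000,000 = 6.542%.
σ = VaR / z = 6.542% / 1.645 = 3.977%.

3.977%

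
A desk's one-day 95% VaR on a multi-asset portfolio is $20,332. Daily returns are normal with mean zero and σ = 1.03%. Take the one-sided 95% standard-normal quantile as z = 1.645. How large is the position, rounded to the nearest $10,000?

$1,200,000

VaR as a fraction of value: z·σ = 1.645 × 1.03% = 1.69435%.
Position = $20,332 / 0.0169435 = $1,199,988.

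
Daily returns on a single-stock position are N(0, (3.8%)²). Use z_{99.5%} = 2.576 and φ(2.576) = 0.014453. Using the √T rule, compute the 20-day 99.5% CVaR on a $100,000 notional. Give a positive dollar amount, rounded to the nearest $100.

$49,100

σ_{20d} = 3.8% × √20 = 16.994%.
ES multiplier = φ(z)/(1−α) = 0.014453/0.005 = 2.891.
ES = 16.994% × 2.891 = 49.130%; on $100,000: $49,130.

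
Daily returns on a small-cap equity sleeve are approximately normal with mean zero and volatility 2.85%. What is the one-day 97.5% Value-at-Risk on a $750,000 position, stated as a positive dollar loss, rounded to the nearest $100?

$41,900

At 97.5% one-sided, z = 1.960.
VaR = z·σ = 1.960 × 2.85% = 5.586%.
On $750,000: 0.05586 × $750,000 = $41,895.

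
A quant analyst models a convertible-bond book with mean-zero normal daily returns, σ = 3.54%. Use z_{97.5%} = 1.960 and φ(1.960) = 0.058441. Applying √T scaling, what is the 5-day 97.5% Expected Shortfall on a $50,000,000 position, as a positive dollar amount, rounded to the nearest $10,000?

σ_{5d} = 3.54% × √5 = 7.916%.
ES multiplier = φ(z)/(1−α) = 0.058441/0.025 = 2.338.
ES = 7.916% × 2.338 = 18.508%; on $50,000,000: $9,254,000.

$9,250,000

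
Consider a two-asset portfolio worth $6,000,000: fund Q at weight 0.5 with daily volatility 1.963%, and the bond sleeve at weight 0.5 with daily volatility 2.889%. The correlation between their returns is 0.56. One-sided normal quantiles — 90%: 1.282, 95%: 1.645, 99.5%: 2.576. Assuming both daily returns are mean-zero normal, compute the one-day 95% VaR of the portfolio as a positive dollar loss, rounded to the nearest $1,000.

σ_p² = 0.5²·1.963² + 0.5²·2.889² + 2·0.56·0.5·0.5·1.963·2.889 = 4.6378 (%²).
σ_p = √4.6378 = 2.154%.
VaR = 1.645 × 2.154% = 3.543%; on $6,000,000 that is $212,580.

$213,000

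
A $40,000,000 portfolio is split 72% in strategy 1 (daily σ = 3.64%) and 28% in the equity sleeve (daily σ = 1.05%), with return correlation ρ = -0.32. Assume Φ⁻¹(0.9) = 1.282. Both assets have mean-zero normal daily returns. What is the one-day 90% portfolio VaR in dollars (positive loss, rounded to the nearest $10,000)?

σ_p² = 0.72²·3.64² + 0.28²·1.05² + 2·-0.32·0.72·0.28·3.64·1.05 = 6.4619 (%²).
σ_p = √6.4619 = 2.542%.
VaR = 1.282 × 2.542% = 3.259%; on $40,000,000 that is $1,303,600.

$1,300,000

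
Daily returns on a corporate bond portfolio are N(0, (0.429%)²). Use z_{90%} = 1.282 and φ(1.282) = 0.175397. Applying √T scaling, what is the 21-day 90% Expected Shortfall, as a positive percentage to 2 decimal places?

3.45%

σ_{21d} = 0.429% × √21 = 1.966%.
ES multiplier = φ(z)/(1−α) = 0.175397/0.1 = 1.754.
ES = 1.966% × 1.754 = 3.448%.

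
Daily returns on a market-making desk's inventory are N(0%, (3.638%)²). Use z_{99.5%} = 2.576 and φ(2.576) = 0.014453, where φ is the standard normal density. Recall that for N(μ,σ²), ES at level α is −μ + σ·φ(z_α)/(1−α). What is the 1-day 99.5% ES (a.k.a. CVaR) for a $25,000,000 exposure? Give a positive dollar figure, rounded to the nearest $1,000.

$2,629,000

Tail multiplier: φ(z)/(1−α) = 0.014453 / 0.005 = 2.891.
ES = 3.638% × 2.891 = 10.517%.
On $25,000,000: 0.10517 × $25,000,000 = $2,629,250.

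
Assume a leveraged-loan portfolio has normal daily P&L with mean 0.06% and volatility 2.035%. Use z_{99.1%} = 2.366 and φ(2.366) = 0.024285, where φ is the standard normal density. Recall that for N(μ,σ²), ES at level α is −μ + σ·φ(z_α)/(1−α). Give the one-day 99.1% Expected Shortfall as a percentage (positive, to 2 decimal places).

Tail multiplier: φ(z)/(1−α) = 0.024285 / 0.009 = 2.698.
ES = −(0.06%) + 2.035% × 2.698 = 5.430%.

5.43%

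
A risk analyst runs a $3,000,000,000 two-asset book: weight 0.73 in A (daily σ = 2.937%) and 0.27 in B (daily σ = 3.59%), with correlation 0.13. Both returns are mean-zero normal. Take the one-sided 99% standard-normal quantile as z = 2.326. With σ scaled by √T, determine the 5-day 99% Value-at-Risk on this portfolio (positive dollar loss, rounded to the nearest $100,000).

σ_p = √(0.73²·2.937² + 0.27²·3.59² + 2·0.13·0.73·0.27·2.937·3.59) = 2.465%.
σ_{5d} = 2.465% × √5 = 5.512%.
VaR = 2.326 × 5.512% = 12.821%; on $3,000,000,000 that is $384,630,000.

$384,600,000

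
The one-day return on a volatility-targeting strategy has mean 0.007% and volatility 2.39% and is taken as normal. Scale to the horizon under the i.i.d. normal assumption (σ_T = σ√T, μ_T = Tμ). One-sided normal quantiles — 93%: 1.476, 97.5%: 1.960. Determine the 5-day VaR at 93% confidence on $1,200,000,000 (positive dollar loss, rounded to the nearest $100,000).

$94,200,000

σ_{5d} = 2.39% × √5 = 5.344%; μ_{5d} = 5 × 0.007% = 0.035%.
VaR = −(0.035%) + 1.476 × 5.344% = 7.853%.
On $1,200,000,000: 0.07853 × $1,200,000,000 = $94,236,000.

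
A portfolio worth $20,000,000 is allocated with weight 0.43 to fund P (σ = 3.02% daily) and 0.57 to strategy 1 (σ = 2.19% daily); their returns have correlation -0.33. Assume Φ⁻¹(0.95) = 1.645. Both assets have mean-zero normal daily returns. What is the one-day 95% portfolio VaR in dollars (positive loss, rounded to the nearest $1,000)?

$485,000

σ_p² = 0.43²·3.02² + 0.57²·2.19² + 2·-0.33·0.43·0.57·3.02·2.19 = 2.1747 (%²).
σ_p = √2.1747 = 1.475%.
VaR = 1.645 × 1.475% = 2.426%; on $20,000,000 that is $485,200.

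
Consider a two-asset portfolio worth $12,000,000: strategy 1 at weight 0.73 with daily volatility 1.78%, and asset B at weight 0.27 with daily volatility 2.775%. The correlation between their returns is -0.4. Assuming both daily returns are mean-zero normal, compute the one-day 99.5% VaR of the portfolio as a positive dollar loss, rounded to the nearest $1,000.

$375,000

σ_p² = 0.73²·1.78² + 0.27²·2.775² + 2·-0.4·0.73·0.27·1.78·2.775 = 1.4710 (%²).
σ_p = √1.4710 = 1.213%.
At 99.5%, z = 2.576.
VaR = 2.576 × 1.213% = 3.125%; on $12,000,000 that is $375,000.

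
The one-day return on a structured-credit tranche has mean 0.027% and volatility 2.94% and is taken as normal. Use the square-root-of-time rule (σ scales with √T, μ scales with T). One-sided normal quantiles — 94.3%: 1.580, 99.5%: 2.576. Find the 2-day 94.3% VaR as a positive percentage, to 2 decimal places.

σ_{2d} = 2.94% × √2 = 4.158%; μ_{2d} = 2 × 0.027% = 0.054%.
VaR = −(0.054%) + 1.580 × 4.158% = 6.516%.

6.52%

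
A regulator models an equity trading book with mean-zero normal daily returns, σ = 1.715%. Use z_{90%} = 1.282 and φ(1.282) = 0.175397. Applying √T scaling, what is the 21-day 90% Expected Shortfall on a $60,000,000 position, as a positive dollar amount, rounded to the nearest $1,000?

σ_{21d} = 1.715% × √21 = 7.859%.
ES multiplier = φ(z)/(1−α) = 0.175397/0.1 = 1.754.
ES = 7.859% × 1.754 = 13.785%; on $60,000,000: $8,271,000.

$8,271,000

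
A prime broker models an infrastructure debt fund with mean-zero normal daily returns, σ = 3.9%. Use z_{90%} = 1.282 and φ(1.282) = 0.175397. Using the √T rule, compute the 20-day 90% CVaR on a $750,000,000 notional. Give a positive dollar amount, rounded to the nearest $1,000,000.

σ_{20d} = 3.9% × √20 = 17.441%.
ES multiplier = φ(z)/(1−α) = 0.175397/0.1 = 1.754.
ES = 17.441% × 1.754 = 30.592%; on $750,000,000: $229,440,000.

$229,000,000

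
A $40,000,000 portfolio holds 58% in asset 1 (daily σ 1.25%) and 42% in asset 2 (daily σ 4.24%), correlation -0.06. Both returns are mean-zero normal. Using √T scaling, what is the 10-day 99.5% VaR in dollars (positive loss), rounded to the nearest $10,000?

$6,130,000

σ_p = √(0.58²·1.25² + 0.42²·4.24² + 2·-0.06·0.58·0.42·1.25·4.24) = 1.882%.
σ_{10d} = 1.882% × √10 = 5.951%.
z(99.5%) = 2.576.
VaR = 2.576 × 5.951% = 15.330%; on $40,000,000 that is $6,132,000.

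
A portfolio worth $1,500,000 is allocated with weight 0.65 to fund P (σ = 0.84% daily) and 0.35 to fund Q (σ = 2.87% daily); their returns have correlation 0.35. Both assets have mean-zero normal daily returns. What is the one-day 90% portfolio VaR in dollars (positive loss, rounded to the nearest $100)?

$25,000

σ_p² = 0.65²·0.84² + 0.35²·2.87² + 2·0.35·0.65·0.35·0.84·2.87 = 1.6911 (%²).
σ_p = √1.6911 = 1.300%.
At 90%, z = 1.282.
VaR = 1.282 × 1.300% = 1.667%; on $1,500,000 that is $25,005.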